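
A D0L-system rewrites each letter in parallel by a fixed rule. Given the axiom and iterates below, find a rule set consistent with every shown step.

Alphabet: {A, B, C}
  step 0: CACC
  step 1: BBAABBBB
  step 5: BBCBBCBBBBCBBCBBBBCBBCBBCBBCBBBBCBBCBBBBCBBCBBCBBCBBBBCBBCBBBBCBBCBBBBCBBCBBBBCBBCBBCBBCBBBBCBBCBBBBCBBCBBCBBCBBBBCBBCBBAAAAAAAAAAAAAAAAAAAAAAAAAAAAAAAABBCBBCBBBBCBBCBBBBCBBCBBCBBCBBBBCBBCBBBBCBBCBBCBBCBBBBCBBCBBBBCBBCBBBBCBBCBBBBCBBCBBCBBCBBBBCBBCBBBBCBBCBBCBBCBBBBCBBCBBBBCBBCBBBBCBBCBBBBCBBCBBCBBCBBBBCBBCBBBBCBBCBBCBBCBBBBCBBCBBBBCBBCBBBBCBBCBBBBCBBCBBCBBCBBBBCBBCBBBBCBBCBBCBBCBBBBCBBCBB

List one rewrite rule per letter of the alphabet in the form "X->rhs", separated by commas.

  step 0 ⇒ step 1: CACC ⇒ BB·AA·BB·BB
    A ↦ AA
    C ↦ BB
    B ↦ BBC  (constrained at step 1)

A->AA, B->BBC, C->BB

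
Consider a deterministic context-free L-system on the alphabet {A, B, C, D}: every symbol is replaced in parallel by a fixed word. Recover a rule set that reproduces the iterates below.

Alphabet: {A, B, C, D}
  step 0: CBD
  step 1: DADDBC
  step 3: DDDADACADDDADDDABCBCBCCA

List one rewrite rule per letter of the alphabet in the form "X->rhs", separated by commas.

A->CA, B->DD, C->DA, D->BC

  step 0 ⇒ step 1: CBD ⇒ DA·DD·BC
    B ↦ DD
    C ↦ DA
    D ↦ BC
    A ↦ CA  (constrained at step 1)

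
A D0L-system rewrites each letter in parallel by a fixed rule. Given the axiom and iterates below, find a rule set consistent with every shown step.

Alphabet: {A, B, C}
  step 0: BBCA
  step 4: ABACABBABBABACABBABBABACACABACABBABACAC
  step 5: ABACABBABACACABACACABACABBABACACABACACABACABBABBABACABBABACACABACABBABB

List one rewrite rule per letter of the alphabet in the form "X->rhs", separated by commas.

A->AB, B->AC, C->B

  step 4 ⇒ step 5: ABACABBABBABACABBABBABACACABACABBABACAC ⇒ AB·AC·AB·B·AB·AC·AC·AB·AC·AC·AB·AC·AB·B·AB·AC·AC·AB·AC·AC·AB·AC·AB·B·AB·B·AB·AC·AB·B·AB·AC·AC·AB·AC·AB·B·AB·B
    A ↦ AB
    B ↦ AC
    C ↦ B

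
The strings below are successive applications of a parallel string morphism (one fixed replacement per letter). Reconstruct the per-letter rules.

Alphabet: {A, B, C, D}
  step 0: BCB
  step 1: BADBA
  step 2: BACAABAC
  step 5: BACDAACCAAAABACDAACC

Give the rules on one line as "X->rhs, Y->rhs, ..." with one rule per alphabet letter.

  step 1 ⇒ step 2: BADBA ⇒ BA·C·AA·BA·C
    A ↦ C
    B ↦ BA
    D ↦ AA
  step 0 ⇒ step 1: BCB ⇒ BA·D·BA
    C ↦ D

A->C, B->BA, C->D, D->AA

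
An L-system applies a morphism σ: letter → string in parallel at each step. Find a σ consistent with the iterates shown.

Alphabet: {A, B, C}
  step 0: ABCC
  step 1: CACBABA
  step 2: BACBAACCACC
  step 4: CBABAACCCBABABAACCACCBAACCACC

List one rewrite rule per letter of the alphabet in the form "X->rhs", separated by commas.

A->C, B->AC, C->BA

  step 1 ⇒ step 2: CACBABA ⇒ BA·C·BA·AC·C·AC·C
    A ↦ C
    B ↦ AC
    C ↦ BA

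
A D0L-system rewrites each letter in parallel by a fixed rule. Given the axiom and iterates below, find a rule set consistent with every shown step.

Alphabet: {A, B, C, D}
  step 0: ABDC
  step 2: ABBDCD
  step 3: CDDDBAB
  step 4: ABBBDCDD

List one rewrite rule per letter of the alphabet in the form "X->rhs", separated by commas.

A->CD, B->D, C->A, D->B

  step 3 ⇒ step 4: CDDDBAB ⇒ A·B·B·B·D·CD·D
    A ↦ CD
    B ↦ D
    C ↦ A
    D ↦ B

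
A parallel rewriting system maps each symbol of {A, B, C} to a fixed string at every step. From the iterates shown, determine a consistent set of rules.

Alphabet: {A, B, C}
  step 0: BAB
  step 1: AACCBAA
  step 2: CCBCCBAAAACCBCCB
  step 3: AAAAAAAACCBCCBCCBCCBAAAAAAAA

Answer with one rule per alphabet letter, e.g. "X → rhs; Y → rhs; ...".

A->CCB, B->AA, C->A

  step 2 ⇒ step 3: CCBCCBAAAACCBCCB ⇒ A·A·AA·A·A·AA·CCB·CCB·CCB·CCB·A·A·AA·A·A·AA
    A ↦ CCB
    B ↦ AA
    C ↦ A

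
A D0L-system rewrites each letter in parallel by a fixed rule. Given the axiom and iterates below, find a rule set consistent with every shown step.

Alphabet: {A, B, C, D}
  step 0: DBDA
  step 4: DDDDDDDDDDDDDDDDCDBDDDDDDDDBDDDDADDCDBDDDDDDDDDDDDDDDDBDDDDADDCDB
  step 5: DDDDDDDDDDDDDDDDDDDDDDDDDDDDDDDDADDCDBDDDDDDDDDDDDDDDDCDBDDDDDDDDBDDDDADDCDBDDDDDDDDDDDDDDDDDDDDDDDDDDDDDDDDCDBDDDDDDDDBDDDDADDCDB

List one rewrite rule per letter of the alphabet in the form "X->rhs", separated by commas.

A->B, B->CDB, C->A, D->DD

  step 4 ⇒ step 5: DDDDDDDDDDDDDDDDCDBDDDDDDDDBDDDDADDCDBDDDDDDDDDDDDDDDDBDDDDADDCDB ⇒ DD·DD·DD·DD·DD·DD·DD·DD·DD·DD·DD·DD·DD·DD·DD·DD·A·DD·CDB·DD·DD·DD·DD·DD·DD·DD·DD·CDB·DD·DD·DD·DD·B·DD·DD·A·DD·CDB·DD·DD·DD·DD·DD·DD·DD·DD·DD·DD·DD·DD·DD·DD·DD·DD·CDB·DD·DD·DD·DD·B·DD·DD·A·DD·CDB
    A ↦ B
    B ↦ CDB
    C ↦ A
    D ↦ DD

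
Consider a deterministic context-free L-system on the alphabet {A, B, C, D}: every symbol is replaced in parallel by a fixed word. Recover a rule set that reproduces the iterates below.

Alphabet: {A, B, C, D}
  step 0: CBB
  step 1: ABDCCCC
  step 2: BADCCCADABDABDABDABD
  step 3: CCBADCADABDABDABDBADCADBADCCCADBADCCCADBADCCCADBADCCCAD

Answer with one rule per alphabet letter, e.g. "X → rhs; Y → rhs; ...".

A->BAD, B->CC, C->ABD, D->CAD

  step 2 ⇒ step 3: BADCCCADABDABDABDABD ⇒ CC·BAD·CAD·ABD·ABD·ABD·BAD·CAD·BAD·CC·CAD·BAD·CC·CAD·BAD·CC·CAD·BAD·CC·CAD
    A ↦ BAD
    B ↦ CC
    C ↦ ABD
    D ↦ CAD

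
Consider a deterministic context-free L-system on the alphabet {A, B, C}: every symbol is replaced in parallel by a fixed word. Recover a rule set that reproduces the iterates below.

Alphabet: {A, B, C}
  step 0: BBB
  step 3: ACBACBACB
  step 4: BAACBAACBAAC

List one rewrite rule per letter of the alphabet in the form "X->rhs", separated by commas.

A->B, B->AC, C->A

  step 3 ⇒ step 4: ACBACBACB ⇒ B·A·AC·B·A·AC·B·A·AC
    A ↦ B
    B ↦ AC
    C ↦ A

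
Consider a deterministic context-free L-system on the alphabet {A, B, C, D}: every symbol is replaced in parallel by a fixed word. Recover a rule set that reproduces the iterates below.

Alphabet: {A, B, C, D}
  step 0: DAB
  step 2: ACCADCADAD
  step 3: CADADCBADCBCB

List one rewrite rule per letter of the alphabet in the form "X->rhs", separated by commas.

  step 2 ⇒ step 3: ACCADCADAD ⇒ C·AD·AD·C·B·AD·C·B·C·B
    A ↦ C
    C ↦ AD
    D ↦ B
    B ↦ ACC  (constrained at step 0)

A->C, B->ACC, C->AD, D->B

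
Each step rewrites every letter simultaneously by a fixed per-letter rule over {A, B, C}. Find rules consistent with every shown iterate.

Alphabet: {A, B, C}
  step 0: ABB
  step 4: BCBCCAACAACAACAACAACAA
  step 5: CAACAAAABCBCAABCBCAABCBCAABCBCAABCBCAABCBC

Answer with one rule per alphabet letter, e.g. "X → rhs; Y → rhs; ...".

A->BC, B->C, C->AA

  step 4 ⇒ step 5: BCBCCAACAACAACAACAACAA ⇒ C·AA·C·AA·AA·BC·BC·AA·BC·BC·AA·BC·BC·AA·BC·BC·AA·BC·BC·AA·BC·BC
    A ↦ BC
    B ↦ C
    C ↦ AA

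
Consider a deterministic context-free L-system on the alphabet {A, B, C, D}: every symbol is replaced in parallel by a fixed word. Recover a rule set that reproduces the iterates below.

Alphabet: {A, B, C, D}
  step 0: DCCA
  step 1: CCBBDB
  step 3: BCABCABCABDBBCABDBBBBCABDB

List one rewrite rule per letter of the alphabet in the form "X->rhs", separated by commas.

  step 0 ⇒ step 1: DCCA ⇒ CC·B·B·DB
    A ↦ DB
    C ↦ B
    D ↦ CC
    B ↦ BCA  (constrained at step 1)

A->DB, B->BCA, C->B, D->CC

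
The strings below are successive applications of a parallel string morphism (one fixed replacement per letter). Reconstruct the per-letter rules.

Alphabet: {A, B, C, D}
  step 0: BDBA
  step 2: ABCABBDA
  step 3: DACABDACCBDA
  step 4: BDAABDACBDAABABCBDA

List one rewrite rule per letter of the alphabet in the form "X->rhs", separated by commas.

A->DA, B->C, C->AB, D->B

  step 3 ⇒ step 4: DACABDACCBDA ⇒ B·DA·AB·DA·C·B·DA·AB·AB·C·B·DA
    A ↦ DA
    B ↦ C
    C ↦ AB
    D ↦ B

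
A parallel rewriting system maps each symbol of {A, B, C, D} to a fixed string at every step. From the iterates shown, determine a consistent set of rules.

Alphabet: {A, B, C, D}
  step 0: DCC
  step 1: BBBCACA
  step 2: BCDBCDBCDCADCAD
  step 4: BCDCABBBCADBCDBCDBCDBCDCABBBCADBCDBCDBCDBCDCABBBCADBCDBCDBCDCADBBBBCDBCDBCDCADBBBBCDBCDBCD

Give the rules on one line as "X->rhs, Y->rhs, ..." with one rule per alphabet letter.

  step 1 ⇒ step 2: BBBCACA ⇒ BCD·BCD·BCD·CA·D·CA·D
    A ↦ D
    B ↦ BCD
    C ↦ CA
  step 0 ⇒ step 1: DCC ⇒ BBB·CA·CA
    D ↦ BBB

A->D, B->BCD, C->CA, D->BBB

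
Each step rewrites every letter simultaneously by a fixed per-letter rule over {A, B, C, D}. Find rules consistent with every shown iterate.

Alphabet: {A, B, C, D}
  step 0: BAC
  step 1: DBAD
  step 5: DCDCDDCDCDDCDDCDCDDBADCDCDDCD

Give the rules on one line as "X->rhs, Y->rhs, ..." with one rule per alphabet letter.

  step 0 ⇒ step 1: BAC ⇒ D·BA·D
    A ↦ BA
    B ↦ D
    C ↦ D
    D ↦ CD  (constrained at step 1)

A->BA, B->D, C->D, D->CD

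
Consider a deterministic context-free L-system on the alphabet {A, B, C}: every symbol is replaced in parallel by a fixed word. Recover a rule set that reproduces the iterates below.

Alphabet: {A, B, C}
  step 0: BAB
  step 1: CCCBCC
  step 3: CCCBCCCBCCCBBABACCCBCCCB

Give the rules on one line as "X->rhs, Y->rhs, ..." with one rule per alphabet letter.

  step 0 ⇒ step 1: BAB ⇒ CC·CB·CC
    A ↦ CB
    B ↦ CC
    C ↦ BA  (constrained at step 1)

A->CB, B->CC, C->BA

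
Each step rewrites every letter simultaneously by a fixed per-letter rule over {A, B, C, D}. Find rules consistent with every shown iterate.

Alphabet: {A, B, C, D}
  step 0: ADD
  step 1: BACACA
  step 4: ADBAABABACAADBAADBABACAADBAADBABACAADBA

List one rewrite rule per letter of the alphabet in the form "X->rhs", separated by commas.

A->BA, B->AD, C->A, D->CA

  step 0 ⇒ step 1: ADD ⇒ BA·CA·CA
    A ↦ BA
    D ↦ CA
    B ↦ AD  (constrained at step 1)
    C ↦ A  (constrained at step 1)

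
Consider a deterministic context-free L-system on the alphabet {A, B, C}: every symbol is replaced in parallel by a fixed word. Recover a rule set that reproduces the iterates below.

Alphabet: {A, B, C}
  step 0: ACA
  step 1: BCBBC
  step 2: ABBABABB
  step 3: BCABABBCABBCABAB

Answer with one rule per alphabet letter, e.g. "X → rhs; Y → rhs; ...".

  step 2 ⇒ step 3: ABBABABB ⇒ BC·AB·AB·BC·AB·BC·AB·AB
    A ↦ BC
    B ↦ AB
  step 0 ⇒ step 1: ACA ⇒ BC·B·BC
    C ↦ B

A->BC, B->AB, C->B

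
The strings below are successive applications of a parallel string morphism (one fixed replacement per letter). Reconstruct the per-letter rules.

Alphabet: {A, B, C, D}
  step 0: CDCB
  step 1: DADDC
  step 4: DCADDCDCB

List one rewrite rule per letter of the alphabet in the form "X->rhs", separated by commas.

  step 0 ⇒ step 1: CDCB ⇒ D·A·D·DC
    B ↦ DC
    C ↦ D
    D ↦ A
    A ↦ B  (constrained at step 1)

A->B, B->DC, C->D, D->A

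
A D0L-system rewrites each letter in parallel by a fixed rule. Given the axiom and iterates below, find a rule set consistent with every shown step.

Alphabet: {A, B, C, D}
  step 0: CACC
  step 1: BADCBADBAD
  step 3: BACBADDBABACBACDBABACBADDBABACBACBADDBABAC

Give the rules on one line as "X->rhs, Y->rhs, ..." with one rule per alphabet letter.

  step 0 ⇒ step 1: CACC ⇒ BAD·C·BAD·BAD
    A ↦ C
    C ↦ BAD
    B ↦ BA  (constrained at step 1)
    D ↦ DBA  (constrained at step 1)

A->C, B->BA, C->BAD, D->DBA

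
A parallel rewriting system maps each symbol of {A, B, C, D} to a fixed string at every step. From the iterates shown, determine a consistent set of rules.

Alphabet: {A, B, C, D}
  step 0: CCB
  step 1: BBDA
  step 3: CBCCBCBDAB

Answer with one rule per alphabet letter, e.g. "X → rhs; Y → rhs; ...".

A->BC, B->DA, C->B, D->C

  step 0 ⇒ step 1: CCB ⇒ B·B·DA
    B ↦ DA
    C ↦ B
    A ↦ BC  (constrained at step 1)
    D ↦ C  (constrained at step 1)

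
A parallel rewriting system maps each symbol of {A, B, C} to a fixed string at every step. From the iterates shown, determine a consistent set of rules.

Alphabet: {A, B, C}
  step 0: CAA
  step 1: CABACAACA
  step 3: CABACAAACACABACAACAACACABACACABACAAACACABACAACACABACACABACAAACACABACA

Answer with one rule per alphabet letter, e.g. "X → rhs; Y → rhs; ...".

  step 0 ⇒ step 1: CAA ⇒ CAB·ACA·ACA
    A ↦ ACA
    C ↦ CAB
    B ↦ A  (constrained at step 1)

A->ACA, B->A, C->CAB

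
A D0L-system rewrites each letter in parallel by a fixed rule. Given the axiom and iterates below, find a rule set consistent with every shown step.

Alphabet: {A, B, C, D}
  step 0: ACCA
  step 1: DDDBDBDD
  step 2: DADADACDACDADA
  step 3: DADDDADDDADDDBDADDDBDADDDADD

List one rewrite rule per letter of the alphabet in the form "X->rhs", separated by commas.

  step 2 ⇒ step 3: DADADACDACDADA ⇒ DA·DD·DA·DD·DA·DD·DB·DA·DD·DB·DA·DD·DA·DD
    A ↦ DD
    C ↦ DB
    D ↦ DA
  step 1 ⇒ step 2: DDDBDBDD ⇒ DA·DA·DA·C·DA·C·DA·DA
    B ↦ C

A->DD, B->C, C->DB, D->DA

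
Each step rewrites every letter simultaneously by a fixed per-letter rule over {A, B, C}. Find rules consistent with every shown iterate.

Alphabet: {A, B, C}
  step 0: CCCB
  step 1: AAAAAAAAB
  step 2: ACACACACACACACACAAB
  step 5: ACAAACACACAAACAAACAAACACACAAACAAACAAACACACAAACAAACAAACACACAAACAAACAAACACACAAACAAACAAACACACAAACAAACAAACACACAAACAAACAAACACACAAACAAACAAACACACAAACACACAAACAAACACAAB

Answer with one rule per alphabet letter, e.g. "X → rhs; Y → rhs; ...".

A->AC, B->AAB, C->AA

  step 1 ⇒ step 2: AAAAAAAAB ⇒ AC·AC·AC·AC·AC·AC·AC·AC·AAB
    A ↦ AC
    B ↦ AAB
  step 0 ⇒ step 1: CCCB ⇒ AA·AA·AA·AAB
    C ↦ AA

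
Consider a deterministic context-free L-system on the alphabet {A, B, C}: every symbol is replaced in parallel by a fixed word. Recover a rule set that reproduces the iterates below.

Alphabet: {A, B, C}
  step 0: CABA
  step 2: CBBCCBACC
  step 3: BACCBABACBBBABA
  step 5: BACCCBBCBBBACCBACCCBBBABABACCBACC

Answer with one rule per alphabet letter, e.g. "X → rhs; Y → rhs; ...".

  step 2 ⇒ step 3: CBBCCBACC ⇒ BA·C·C·BA·BA·C·BB·BA·BA
    A ↦ BB
    B ↦ C
    C ↦ BA

A->BB, B->C, C->BA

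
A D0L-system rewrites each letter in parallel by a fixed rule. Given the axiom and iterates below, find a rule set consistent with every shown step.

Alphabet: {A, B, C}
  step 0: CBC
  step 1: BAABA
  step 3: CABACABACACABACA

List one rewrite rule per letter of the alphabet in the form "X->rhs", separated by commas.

  step 0 ⇒ step 1: CBC ⇒ BA·A·BA
    B ↦ A
    C ↦ BA
    A ↦ CA  (constrained at step 1)

A->CA, B->A, C->BA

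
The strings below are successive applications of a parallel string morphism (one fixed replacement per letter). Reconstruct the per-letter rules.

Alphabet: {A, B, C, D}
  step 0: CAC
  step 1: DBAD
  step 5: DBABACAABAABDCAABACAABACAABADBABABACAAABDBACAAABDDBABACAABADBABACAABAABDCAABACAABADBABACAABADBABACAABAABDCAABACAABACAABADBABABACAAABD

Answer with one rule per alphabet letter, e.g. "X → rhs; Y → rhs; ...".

A->BA, B->CAA, C->D, D->ABD

  step 0 ⇒ step 1: CAC ⇒ D·BA·D
    A ↦ BA
    C ↦ D
    B ↦ CAA  (constrained at step 1)
    D ↦ ABD  (constrained at step 1)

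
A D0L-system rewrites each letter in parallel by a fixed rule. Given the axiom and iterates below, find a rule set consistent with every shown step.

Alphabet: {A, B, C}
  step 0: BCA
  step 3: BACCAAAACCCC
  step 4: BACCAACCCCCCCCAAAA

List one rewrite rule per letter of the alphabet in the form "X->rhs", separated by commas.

  step 3 ⇒ step 4: BACCAAAACCCC ⇒ BA·CC·A·A·CC·CC·CC·CC·A·A·A·A
    A ↦ CC
    B ↦ BA
    C ↦ A

A->CC, B->BA, C->A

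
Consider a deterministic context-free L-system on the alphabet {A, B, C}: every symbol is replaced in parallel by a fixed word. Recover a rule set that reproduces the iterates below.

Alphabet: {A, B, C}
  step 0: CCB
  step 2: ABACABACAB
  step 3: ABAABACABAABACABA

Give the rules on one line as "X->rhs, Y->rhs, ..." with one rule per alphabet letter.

  step 2 ⇒ step 3: ABACABACAB ⇒ AB·A·AB·AC·AB·A·AB·AC·AB·A
    A ↦ AB
    B ↦ A
    C ↦ AC

A->AB, B->A, C->AC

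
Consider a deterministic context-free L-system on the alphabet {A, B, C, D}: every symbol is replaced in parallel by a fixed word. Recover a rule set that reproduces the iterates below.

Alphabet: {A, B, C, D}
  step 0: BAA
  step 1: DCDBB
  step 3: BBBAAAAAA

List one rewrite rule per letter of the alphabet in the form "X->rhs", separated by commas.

A->B, B->DCD, C->A, D->A

  step 0 ⇒ step 1: BAA ⇒ DCD·B·B
    A ↦ B
    B ↦ DCD
    C ↦ A  (constrained at step 1)
    D ↦ A  (constrained at step 1)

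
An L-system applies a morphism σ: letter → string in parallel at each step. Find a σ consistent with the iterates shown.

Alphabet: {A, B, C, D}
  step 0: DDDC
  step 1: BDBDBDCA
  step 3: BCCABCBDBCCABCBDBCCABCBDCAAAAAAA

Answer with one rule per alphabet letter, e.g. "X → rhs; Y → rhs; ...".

  step 0 ⇒ step 1: DDDC ⇒ BD·BD·BD·CA
    C ↦ CA
    D ↦ BD
    A ↦ AA  (constrained at step 1)
    B ↦ BC  (constrained at step 1)

A->AA, B->BC, C->CA, D->BD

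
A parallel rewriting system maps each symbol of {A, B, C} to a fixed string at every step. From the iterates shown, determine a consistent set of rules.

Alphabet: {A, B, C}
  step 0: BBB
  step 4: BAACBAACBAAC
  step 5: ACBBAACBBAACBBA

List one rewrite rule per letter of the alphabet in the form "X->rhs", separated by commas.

  step 4 ⇒ step 5: BAACBAACBAAC ⇒ AC·B·B·A·AC·B·B·A·AC·B·B·A
    A ↦ B
    B ↦ AC
    C ↦ A

A->B, B->AC, C->A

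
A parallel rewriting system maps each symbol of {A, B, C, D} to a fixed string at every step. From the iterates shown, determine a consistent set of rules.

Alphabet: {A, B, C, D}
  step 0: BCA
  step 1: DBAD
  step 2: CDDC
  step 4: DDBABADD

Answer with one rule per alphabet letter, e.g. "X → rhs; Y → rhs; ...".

A->D, B->D, C->BA, D->C

  step 1 ⇒ step 2: DBAD ⇒ C·D·D·C
    A ↦ D
    B ↦ D
    D ↦ C
  step 0 ⇒ step 1: BCA ⇒ D·BA·D
    C ↦ BA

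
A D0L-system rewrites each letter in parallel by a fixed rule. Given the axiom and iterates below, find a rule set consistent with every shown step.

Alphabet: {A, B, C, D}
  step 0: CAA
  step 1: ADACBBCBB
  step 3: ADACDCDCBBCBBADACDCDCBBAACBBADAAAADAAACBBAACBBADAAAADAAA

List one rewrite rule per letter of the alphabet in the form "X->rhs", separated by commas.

A->CBB, B->CD, C->ADA, D->AA

  step 0 ⇒ step 1: CAA ⇒ ADA·CBB·CBB
    A ↦ CBB
    C ↦ ADA
    B ↦ CD  (constrained at step 1)
    D ↦ AA  (constrained at step 1)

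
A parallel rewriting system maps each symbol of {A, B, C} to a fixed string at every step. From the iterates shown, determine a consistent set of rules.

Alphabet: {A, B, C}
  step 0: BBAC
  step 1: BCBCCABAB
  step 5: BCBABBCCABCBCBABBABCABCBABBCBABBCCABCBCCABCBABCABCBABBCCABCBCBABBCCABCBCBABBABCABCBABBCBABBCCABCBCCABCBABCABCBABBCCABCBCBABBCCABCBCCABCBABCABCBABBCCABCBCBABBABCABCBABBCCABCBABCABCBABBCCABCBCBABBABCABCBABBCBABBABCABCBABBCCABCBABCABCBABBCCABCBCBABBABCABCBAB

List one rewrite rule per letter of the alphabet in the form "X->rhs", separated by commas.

  step 0 ⇒ step 1: BBAC ⇒ BC·BC·CA·BAB
    A ↦ CA
    B ↦ BC
    C ↦ BAB

A->CA, B->BC, C->BAB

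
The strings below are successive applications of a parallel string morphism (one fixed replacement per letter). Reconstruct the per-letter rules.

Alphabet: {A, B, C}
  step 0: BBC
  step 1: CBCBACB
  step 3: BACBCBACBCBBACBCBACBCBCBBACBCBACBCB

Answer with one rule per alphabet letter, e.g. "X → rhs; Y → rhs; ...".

  step 0 ⇒ step 1: BBC ⇒ CB·CB·ACB
    B ↦ CB
    C ↦ ACB
    A ↦ B  (constrained at step 1)

A->B, B->CB, C->ACB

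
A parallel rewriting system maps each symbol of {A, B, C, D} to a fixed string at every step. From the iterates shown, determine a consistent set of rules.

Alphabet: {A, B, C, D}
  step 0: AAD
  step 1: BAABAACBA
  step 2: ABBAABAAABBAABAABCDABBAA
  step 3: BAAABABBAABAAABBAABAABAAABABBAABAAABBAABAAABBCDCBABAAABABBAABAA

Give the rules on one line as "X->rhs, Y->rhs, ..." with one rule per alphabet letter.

  step 2 ⇒ step 3: ABBAABAAABBAABAABCDABBAA ⇒ BAA·AB·AB·BAA·BAA·AB·BAA·BAA·BAA·AB·AB·BAA·BAA·AB·BAA·BAA·AB·BCD·CBA·BAA·AB·AB·BAA·BAA
    A ↦ BAA
    B ↦ AB
    C ↦ BCD
    D ↦ CBA

A->BAA, B->AB, C->BCD, D->CBA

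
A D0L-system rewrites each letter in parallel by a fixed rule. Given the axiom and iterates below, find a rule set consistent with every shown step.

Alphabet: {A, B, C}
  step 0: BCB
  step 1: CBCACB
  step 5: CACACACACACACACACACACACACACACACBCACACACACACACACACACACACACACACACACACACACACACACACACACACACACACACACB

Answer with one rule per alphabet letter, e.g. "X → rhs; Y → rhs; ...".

A->CA, B->CB, C->CA

  step 0 ⇒ step 1: BCB ⇒ CB·CA·CB
    B ↦ CB
    C ↦ CA
    A ↦ CA  (constrained at step 1)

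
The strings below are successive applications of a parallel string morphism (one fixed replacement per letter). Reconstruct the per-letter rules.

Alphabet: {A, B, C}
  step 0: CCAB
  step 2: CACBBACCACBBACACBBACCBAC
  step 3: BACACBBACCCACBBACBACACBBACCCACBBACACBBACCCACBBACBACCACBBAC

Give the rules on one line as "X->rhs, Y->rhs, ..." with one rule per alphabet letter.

  step 2 ⇒ step 3: CACBBACCACBBACACBBACCBAC ⇒ BAC·ACB·BAC·C·C·ACB·BAC·BAC·ACB·BAC·C·C·ACB·BAC·ACB·BAC·C·C·ACB·BAC·BAC·C·ACB·BAC
    A ↦ ACB
    B ↦ C
    C ↦ BAC

A->ACB, B->C, C->BAC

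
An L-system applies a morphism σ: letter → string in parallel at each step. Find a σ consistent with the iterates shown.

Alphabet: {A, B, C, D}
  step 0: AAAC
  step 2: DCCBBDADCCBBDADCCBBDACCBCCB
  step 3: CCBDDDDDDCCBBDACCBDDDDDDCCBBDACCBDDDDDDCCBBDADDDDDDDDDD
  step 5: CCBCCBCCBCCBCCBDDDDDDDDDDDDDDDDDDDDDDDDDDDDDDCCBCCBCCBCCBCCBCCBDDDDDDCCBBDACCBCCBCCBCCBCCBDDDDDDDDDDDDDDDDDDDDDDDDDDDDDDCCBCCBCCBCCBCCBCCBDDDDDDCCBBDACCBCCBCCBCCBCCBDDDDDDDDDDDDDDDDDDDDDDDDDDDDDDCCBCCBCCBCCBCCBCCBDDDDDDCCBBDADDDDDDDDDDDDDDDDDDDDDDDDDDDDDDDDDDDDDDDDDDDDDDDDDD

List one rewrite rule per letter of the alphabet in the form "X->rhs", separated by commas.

  step 2 ⇒ step 3: DCCBBDADCCBBDADCCBBDACCBCCB ⇒ CCB·DD·DD·D·D·CCB·BDA·CCB·DD·DD·D·D·CCB·BDA·CCB·DD·DD·D·D·CCB·BDA·DD·DD·D·DD·DD·D
    A ↦ BDA
    B ↦ D
    C ↦ DD
    D ↦ CCB

A->BDA, B->D, C->DD, D->CCB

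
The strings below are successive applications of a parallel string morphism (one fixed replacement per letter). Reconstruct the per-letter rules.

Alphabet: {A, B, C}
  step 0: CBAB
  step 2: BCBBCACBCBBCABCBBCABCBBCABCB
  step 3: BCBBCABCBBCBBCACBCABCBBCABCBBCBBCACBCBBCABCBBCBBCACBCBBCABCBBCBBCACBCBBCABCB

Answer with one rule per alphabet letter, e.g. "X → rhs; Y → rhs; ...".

A->C, B->BCB, C->BCA

  step 2 ⇒ step 3: BCBBCACBCBBCABCBBCABCBBCABCB ⇒ BCB·BCA·BCB·BCB·BCA·C·BCA·BCB·BCA·BCB·BCB·BCA·C·BCB·BCA·BCB·BCB·BCA·C·BCB·BCA·BCB·BCB·BCA·C·BCB·BCA·BCB
    A ↦ C
    B ↦ BCB
    C ↦ BCA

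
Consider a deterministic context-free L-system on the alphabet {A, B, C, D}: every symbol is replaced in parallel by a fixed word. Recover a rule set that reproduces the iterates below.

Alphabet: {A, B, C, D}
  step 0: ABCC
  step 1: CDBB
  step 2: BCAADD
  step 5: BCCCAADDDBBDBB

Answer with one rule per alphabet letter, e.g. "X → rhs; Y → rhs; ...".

  step 1 ⇒ step 2: CDBB ⇒ B·CAA·D·D
    B ↦ D
    C ↦ B
    D ↦ CAA
  step 0 ⇒ step 1: ABCC ⇒ C·D·B·B
    A ↦ C

A->C, B->D, C->B, D->CAA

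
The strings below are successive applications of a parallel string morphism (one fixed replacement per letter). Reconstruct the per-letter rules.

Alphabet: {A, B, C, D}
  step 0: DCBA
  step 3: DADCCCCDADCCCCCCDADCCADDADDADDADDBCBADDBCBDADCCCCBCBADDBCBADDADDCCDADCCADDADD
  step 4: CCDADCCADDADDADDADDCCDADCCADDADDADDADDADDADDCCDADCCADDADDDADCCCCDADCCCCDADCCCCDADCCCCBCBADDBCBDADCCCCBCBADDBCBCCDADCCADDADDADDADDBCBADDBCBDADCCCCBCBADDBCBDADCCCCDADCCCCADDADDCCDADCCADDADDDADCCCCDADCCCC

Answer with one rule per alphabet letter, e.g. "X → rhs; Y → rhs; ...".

A->DAD, B->BCB, C->ADD, D->CC

  step 3 ⇒ step 4: DADCCCCDADCCCCCCDADCCADDADDADDADDBCBADDBCBDADCCCCBCBADDBCBADDADDCCDADCCADDADD ⇒ CC·DAD·CC·ADD·ADD·ADD·ADD·CC·DAD·CC·ADD·ADD·ADD·ADD·ADD·ADD·CC·DAD·CC·ADD·ADD·DAD·CC·CC·DAD·CC·CC·DAD·CC·CC·DAD·CC·CC·BCB·ADD·BCB·DAD·CC·CC·BCB·ADD·BCB·CC·DAD·CC·ADD·ADD·ADD·ADD·BCB·ADD·BCB·DAD·CC·CC·BCB·ADD·BCB·DAD·CC·CC·DAD·CC·CC·ADD·ADD·CC·DAD·CC·ADD·ADD·DAD·CC·CC·DAD·CC·CC
    A ↦ DAD
    B ↦ BCB
    C ↦ ADD
    D ↦ CC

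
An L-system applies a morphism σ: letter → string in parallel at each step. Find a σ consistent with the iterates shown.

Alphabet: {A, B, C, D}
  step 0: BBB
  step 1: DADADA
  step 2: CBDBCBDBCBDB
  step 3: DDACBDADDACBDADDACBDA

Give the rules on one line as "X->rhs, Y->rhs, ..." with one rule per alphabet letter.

A->DB, B->DA, C->D, D->CB

  step 2 ⇒ step 3: CBDBCBDBCBDB ⇒ D·DA·CB·DA·D·DA·CB·DA·D·DA·CB·DA
    B ↦ DA
    C ↦ D
    D ↦ CB
  step 1 ⇒ step 2: DADADA ⇒ CB·DB·CB·DB·CB·DB
    A ↦ DB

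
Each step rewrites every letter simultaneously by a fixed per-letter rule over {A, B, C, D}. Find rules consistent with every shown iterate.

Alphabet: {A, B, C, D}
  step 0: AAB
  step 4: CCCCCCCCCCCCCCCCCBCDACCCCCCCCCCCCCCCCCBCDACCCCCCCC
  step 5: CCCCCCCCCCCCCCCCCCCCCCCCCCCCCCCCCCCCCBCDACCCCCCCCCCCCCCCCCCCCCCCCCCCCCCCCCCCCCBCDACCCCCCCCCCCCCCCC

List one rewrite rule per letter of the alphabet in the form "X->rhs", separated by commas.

A->CDA, B->C, C->CC, D->B

  step 4 ⇒ step 5: CCCCCCCCCCCCCCCCCBCDACCCCCCCCCCCCCCCCCBCDACCCCCCCC ⇒ CC·CC·CC·CC·CC·CC·CC·CC·CC·CC·CC·CC·CC·CC·CC·CC·CC·C·CC·B·CDA·CC·CC·CC·CC·CC·CC·CC·CC·CC·CC·CC·CC·CC·CC·CC·CC·CC·C·CC·B·CDA·CC·CC·CC·CC·CC·CC·CC·CC
    A ↦ CDA
    B ↦ C
    C ↦ CC
    D ↦ B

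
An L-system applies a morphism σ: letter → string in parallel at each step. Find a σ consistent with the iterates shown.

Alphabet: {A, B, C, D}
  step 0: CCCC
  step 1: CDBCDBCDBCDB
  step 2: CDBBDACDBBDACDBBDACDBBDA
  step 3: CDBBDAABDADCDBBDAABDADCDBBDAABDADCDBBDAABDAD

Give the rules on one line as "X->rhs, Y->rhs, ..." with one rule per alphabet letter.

  step 2 ⇒ step 3: CDBBDACDBBDACDBBDACDBBDA ⇒ CDB·BD·A·A·BD·AD·CDB·BD·A·A·BD·AD·CDB·BD·A·A·BD·AD·CDB·BD·A·A·BD·AD
    A ↦ AD
    B ↦ A
    C ↦ CDB
    D ↦ BD

A->AD, B->A, C->CDB, D->BD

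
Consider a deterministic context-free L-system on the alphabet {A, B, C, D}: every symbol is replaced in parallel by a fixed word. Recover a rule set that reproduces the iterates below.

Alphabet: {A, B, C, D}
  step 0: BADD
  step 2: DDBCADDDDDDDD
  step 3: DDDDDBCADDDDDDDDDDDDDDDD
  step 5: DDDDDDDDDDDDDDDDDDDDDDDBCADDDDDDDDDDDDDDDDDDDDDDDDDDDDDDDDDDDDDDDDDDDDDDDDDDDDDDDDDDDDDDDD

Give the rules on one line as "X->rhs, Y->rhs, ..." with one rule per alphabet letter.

  step 2 ⇒ step 3: DDBCADDDDDDDD ⇒ DD·DD·D·B·CA·DD·DD·DD·DD·DD·DD·DD·DD
    A ↦ CA
    B ↦ D
    C ↦ B
    D ↦ DD

A->CA, B->D, C->B, D->DD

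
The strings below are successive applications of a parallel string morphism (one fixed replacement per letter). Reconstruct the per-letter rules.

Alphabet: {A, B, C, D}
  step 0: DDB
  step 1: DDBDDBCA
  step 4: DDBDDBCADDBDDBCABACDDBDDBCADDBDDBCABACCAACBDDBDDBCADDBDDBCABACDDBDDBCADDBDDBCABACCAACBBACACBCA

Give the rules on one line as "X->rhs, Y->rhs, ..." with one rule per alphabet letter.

A->AC, B->CA, C->B, D->DDB

  step 0 ⇒ step 1: DDB ⇒ DDB·DDB·CA
    B ↦ CA
    D ↦ DDB
    A ↦ AC  (constrained at step 1)
    C ↦ B  (constrained at step 1)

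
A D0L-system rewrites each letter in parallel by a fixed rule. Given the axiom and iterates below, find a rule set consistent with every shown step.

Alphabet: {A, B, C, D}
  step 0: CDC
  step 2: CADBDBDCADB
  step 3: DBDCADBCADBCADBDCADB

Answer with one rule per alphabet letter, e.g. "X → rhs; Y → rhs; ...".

A->D, B->DB, C->DB, D->CA

  step 2 ⇒ step 3: CADBDBDCADB ⇒ DB·D·CA·DB·CA·DB·CA·DB·D·CA·DB
    A ↦ D
    B ↦ DB
    C ↦ DB
    D ↦ CA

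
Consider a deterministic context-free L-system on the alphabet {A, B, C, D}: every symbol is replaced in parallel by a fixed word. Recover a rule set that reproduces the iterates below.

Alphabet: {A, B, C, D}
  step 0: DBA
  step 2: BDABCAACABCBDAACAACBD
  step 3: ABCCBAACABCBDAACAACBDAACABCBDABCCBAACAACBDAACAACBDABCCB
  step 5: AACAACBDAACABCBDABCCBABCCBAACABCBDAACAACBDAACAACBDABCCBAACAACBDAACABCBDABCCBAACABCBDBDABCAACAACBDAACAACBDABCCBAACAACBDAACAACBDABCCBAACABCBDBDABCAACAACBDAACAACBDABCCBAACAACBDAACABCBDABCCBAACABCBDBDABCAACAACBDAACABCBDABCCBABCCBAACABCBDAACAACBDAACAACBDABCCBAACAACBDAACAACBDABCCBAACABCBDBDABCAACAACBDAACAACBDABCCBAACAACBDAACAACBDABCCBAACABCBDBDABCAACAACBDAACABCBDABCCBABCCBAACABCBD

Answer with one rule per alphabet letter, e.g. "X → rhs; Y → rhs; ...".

A->AAC, B->ABC, C->BD, D->CB

  step 2 ⇒ step 3: BDABCAACABCBDAACAACBD ⇒ ABC·CB·AAC·ABC·BD·AAC·AAC·BD·AAC·ABC·BD·ABC·CB·AAC·AAC·BD·AAC·AAC·BD·ABC·CB
    A ↦ AAC
    B ↦ ABC
    C ↦ BD
    D ↦ CB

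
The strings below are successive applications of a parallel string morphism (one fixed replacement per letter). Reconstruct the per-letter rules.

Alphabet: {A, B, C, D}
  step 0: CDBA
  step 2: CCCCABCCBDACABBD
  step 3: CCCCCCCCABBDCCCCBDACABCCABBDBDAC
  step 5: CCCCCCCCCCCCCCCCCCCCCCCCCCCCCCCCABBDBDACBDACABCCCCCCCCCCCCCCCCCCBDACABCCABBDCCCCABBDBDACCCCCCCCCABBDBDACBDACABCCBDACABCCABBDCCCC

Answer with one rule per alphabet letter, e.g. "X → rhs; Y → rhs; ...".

A->AB, B->BD, C->CC, D->AC

  step 2 ⇒ step 3: CCCCABCCBDACABBD ⇒ CC·CC·CC·CC·AB·BD·CC·CC·BD·AC·AB·CC·AB·BD·BD·AC
    A ↦ AB
    B ↦ BD
    C ↦ CC
    D ↦ AC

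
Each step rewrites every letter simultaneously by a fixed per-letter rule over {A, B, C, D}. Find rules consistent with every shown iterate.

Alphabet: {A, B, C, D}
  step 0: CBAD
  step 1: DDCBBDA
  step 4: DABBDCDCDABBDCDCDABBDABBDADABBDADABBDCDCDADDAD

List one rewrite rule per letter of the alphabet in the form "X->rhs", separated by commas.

A->BB, B->DC, C->D, D->DA

  step 0 ⇒ step 1: CBAD ⇒ D·DC·BB·DA
    A ↦ BB
    B ↦ DC
    C ↦ D
    D ↦ DA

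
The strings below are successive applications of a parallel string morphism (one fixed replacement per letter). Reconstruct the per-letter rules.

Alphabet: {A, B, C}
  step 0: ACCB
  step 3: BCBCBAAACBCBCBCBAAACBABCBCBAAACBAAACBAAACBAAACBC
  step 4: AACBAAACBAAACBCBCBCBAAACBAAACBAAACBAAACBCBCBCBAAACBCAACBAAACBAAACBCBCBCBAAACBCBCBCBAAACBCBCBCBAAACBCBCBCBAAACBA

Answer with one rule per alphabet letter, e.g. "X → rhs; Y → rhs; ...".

A->BC, B->AAC, C->BA

  step 3 ⇒ step 4: BCBCBAAACBCBCBCBAAACBABCBCBAAACBAAACBAAACBAAACBC ⇒ AAC·BA·AAC·BA·AAC·BC·BC·BC·BA·AAC·BA·AAC·BA·AAC·BA·AAC·BC·BC·BC·BA·AAC·BC·AAC·BA·AAC·BA·AAC·BC·BC·BC·BA·AAC·BC·BC·BC·BA·AAC·BC·BC·BC·BA·AAC·BC·BC·BC·BA·AAC·BA
    A ↦ BC
    B ↦ AAC
    C ↦ BA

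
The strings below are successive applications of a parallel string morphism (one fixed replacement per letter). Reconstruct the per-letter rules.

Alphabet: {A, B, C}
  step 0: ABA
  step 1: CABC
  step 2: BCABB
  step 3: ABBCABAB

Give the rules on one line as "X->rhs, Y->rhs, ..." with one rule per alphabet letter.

A->C, B->AB, C->B

  step 2 ⇒ step 3: BCABB ⇒ AB·B·C·AB·AB
    A ↦ C
    B ↦ AB
    C ↦ B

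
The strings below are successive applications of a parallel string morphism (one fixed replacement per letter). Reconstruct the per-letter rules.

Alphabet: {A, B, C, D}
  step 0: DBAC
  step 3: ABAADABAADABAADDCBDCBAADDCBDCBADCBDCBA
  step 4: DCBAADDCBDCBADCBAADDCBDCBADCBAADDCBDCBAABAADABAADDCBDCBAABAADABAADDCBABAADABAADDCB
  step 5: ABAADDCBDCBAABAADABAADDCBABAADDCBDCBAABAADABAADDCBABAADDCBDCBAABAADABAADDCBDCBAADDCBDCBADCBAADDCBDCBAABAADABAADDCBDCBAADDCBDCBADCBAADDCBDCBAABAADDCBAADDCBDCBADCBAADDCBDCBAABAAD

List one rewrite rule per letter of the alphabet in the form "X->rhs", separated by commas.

  step 4 ⇒ step 5: DCBAADDCBDCBADCBAADDCBDCBADCBAADDCBDCBAABAADABAADDCBDCBAABAADABAADDCBABAADABAADDCB ⇒ A·B·AAD·DCB·DCB·A·A·B·AAD·A·B·AAD·DCB·A·B·AAD·DCB·DCB·A·A·B·AAD·A·B·AAD·DCB·A·B·AAD·DCB·DCB·A·A·B·AAD·A·B·AAD·DCB·DCB·AAD·DCB·DCB·A·DCB·AAD·DCB·DCB·A·A·B·AAD·A·B·AAD·DCB·DCB·AAD·DCB·DCB·A·DCB·AAD·DCB·DCB·A·A·B·AAD·DCB·AAD·DCB·DCB·A·DCB·AAD·DCB·DCB·A·A·B·AAD
    A ↦ DCB
    B ↦ AAD
    C ↦ B
    D ↦ A

A->DCB, B->AAD, C->B, D->A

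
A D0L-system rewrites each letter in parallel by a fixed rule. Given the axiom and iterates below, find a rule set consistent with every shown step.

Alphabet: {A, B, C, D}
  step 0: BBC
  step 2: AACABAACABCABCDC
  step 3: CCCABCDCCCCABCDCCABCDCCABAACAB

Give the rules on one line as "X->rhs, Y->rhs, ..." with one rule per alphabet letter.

  step 2 ⇒ step 3: AACABAACABCABCDC ⇒ C·C·CAB·C·DC·C·C·CAB·C·DC·CAB·C·DC·CAB·AA·CAB
    A ↦ C
    B ↦ DC
    C ↦ CAB
    D ↦ AA

A->C, B->DC, C->CAB, D->AA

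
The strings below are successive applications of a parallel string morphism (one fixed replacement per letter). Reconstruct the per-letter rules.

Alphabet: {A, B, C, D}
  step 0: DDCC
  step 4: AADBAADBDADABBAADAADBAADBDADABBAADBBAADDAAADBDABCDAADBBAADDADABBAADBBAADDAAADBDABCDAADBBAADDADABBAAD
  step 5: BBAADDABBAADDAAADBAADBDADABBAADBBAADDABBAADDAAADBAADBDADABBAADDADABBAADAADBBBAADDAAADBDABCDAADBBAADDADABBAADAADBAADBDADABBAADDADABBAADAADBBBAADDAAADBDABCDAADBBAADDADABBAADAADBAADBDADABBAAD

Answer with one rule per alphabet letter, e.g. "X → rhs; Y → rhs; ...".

  step 4 ⇒ step 5: AADBAADBDADABBAADAADBAADBDADABBAADBBAADDAAADBDABCDAADBBAADDADABBAADBBAADDAAADBDABCDAADBBAADDADABBAAD ⇒ B·B·AAD·DA·B·B·AAD·DA·AAD·B·AAD·B·DA·DA·B·B·AAD·B·B·AAD·DA·B·B·AAD·DA·AAD·B·AAD·B·DA·DA·B·B·AAD·DA·DA·B·B·AAD·AAD·B·B·B·AAD·DA·AAD·B·DA·BCD·AAD·B·B·AAD·DA·DA·B·B·AAD·AAD·B·AAD·B·DA·DA·B·B·AAD·DA·DA·B·B·AAD·AAD·B·B·B·AAD·DA·AAD·B·DA·BCD·AAD·B·B·AAD·DA·DA·B·B·AAD·AAD·B·AAD·B·DA·DA·B·B·AAD
    A ↦ B
    B ↦ DA
    C ↦ BCD
    D ↦ AAD

A->B, B->DA, C->BCD, D->AAD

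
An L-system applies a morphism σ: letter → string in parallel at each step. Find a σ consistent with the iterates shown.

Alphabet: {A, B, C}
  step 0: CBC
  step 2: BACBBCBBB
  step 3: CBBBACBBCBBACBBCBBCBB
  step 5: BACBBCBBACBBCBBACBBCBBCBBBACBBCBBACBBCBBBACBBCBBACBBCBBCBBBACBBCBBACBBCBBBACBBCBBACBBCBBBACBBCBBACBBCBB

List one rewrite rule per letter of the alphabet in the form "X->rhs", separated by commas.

A->B, B->CBB, C->A

  step 2 ⇒ step 3: BACBBCBBB ⇒ CBB·B·A·CBB·CBB·A·CBB·CBB·CBB
    A ↦ B
    B ↦ CBB
    C ↦ A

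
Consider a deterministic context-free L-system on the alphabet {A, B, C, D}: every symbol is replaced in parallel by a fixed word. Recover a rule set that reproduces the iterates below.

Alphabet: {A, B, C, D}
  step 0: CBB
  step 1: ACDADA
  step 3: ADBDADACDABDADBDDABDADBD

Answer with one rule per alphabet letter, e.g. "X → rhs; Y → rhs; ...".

A->AD, B->DA, C->AC, D->BD

  step 0 ⇒ step 1: CBB ⇒ AC·DA·DA
    B ↦ DA
    C ↦ AC
    A ↦ AD  (constrained at step 1)
    D ↦ BD  (constrained at step 1)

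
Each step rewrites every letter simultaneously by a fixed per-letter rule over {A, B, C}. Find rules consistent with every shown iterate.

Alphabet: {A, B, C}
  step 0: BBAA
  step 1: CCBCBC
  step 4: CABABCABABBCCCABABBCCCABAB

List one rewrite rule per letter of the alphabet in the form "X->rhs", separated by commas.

  step 0 ⇒ step 1: BBAA ⇒ C·C·BC·BC
    A ↦ BC
    B ↦ C
    C ↦ AB  (constrained at step 1)

A->BC, B->C, C->AB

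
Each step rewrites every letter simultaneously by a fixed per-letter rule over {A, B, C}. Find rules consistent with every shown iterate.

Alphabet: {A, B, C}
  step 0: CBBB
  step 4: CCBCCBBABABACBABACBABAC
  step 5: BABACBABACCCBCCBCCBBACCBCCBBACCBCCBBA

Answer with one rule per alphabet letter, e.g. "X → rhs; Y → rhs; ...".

  step 4 ⇒ step 5: CCBCCBBABABACBABACBABAC ⇒ BA·BA·C·BA·BA·C·C·CB·C·CB·C·CB·BA·C·CB·C·CB·BA·C·CB·C·CB·BA
    A ↦ CB
    B ↦ C
    C ↦ BA

A->CB, B->C, C->BA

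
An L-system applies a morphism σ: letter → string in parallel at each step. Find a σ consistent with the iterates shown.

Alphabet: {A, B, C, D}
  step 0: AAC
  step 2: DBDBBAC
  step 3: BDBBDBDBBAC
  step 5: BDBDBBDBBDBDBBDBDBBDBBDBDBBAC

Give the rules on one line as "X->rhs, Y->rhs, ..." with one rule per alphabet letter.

  step 2 ⇒ step 3: DBDBBAC ⇒ B·DB·B·DB·DB·B·AC
    A ↦ B
    B ↦ DB
    C ↦ AC
    D ↦ B

A->B, B->DB, C->AC, D->B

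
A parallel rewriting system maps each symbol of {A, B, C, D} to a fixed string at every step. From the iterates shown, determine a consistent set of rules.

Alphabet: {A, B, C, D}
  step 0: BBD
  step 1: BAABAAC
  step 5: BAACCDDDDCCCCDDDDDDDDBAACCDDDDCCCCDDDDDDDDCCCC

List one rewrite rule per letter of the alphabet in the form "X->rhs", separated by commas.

A->C, B->BAA, C->DD, D->C

  step 0 ⇒ step 1: BBD ⇒ BAA·BAA·C
    B ↦ BAA
    D ↦ C
    A ↦ C  (constrained at step 1)
    C ↦ DD  (constrained at step 1)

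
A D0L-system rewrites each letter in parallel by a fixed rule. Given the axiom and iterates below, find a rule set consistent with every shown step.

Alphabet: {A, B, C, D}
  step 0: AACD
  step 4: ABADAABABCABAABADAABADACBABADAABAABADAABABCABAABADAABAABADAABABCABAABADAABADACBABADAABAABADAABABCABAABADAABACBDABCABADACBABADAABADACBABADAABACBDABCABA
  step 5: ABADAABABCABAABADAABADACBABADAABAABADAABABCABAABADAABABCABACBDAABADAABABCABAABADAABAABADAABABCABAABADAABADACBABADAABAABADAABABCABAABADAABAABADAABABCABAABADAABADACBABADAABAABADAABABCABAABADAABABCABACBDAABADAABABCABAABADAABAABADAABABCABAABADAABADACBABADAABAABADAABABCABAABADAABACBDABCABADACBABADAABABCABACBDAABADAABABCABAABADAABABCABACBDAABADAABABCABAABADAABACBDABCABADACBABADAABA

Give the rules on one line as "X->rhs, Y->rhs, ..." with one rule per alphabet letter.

A->ABA, B->DA, C->CB, D->BC

  step 4 ⇒ step 5: ABADAABABCABAABADAABADACBABADAABAABADAABABCABAABADAABAABADAABABCABAABADAABADACBABADAABAABADAABABCABAABADAABACBDABCABADACBABADAABADACBABADAABACBDABCABA ⇒ ABA·DA·ABA·BC·ABA·ABA·DA·ABA·DA·CB·ABA·DA·ABA·ABA·DA·ABA·BC·ABA·ABA·DA·ABA·BC·ABA·CB·DA·ABA·DA·ABA·BC·ABA·ABA·DA·ABA·ABA·DA·ABA·BC·ABA·ABA·DA·ABA·DA·CB·ABA·DA·ABA·ABA·DA·ABA·BC·ABA·ABA·DA·ABA·ABA·DA·ABA·BC·ABA·ABA·DA·ABA·DA·CB·ABA·DA·ABA·ABA·DA·ABA·BC·ABA·ABA·DA·ABA·BC·ABA·CB·DA·ABA·DA·ABA·BC·ABA·ABA·DA·ABA·ABA·DA·ABA·BC·ABA·ABA·DA·ABA·DA·CB·ABA·DA·ABA·ABA·DA·ABA·BC·ABA·ABA·DA·ABA·CB·DA·BC·ABA·DA·CB·ABA·DA·ABA·BC·ABA·CB·DA·ABA·DA·ABA·BC·ABA·ABA·DA·ABA·BC·ABA·CB·DA·ABA·DA·ABA·BC·ABA·ABA·DA·ABA·CB·DA·BC·ABA·DA·CB·ABA·DA·ABA
    A ↦ ABA
    B ↦ DA
    C ↦ CB
    D ↦ BC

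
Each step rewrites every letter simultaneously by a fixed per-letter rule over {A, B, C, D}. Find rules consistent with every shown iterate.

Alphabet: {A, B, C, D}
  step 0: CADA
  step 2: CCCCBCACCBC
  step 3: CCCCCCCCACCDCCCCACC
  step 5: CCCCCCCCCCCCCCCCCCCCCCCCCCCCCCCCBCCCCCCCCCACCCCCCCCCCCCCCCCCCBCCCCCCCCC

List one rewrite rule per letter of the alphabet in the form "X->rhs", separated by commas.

A->D, B->A, C->CC, D->BC

  step 2 ⇒ step 3: CCCCBCACCBC ⇒ CC·CC·CC·CC·A·CC·D·CC·CC·A·CC
    A ↦ D
    B ↦ A
    C ↦ CC
    D ↦ BC  (constrained at step 0)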